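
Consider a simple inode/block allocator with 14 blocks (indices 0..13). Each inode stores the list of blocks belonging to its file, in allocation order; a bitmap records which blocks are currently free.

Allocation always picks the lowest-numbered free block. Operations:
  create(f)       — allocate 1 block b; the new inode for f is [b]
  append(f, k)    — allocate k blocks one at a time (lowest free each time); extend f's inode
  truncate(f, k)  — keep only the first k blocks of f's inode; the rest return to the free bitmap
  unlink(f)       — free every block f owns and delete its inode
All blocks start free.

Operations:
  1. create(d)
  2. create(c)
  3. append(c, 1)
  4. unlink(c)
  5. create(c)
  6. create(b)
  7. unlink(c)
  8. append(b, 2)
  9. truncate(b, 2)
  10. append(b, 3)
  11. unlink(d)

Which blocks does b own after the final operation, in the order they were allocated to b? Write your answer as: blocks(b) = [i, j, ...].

after create(d) → d:[0]  free=[F.............]
after create(c) → c:[1], d:[0]  free=[FF............]
after append(c, 1) → c:[1, 2], d:[0]  free=[FFF...........]
after unlink(c) → d:[0]  free=[F.............]
after create(c) → c:[1], d:[0]  free=[FF............]
after create(b) → b:[2], c:[1], d:[0]  free=[FFF...........]
after unlink(c) → b:[2], d:[0]  free=[F.F...........]
after append(b, 2) → b:[2, 1, 3], d:[0]  free=[FFFF..........]
after truncate(b, 2) → b:[2, 1], d:[0]  free=[FFF...........]
after append(b, 3) → b:[2, 1, 3, 4, 5], d:[0]  free=[FFFFFF........]
after unlink(d) → b:[2, 1, 3, 4, 5]  free=[.FFFFF........]

blocks(b) = [2, 1, 3, 4, 5]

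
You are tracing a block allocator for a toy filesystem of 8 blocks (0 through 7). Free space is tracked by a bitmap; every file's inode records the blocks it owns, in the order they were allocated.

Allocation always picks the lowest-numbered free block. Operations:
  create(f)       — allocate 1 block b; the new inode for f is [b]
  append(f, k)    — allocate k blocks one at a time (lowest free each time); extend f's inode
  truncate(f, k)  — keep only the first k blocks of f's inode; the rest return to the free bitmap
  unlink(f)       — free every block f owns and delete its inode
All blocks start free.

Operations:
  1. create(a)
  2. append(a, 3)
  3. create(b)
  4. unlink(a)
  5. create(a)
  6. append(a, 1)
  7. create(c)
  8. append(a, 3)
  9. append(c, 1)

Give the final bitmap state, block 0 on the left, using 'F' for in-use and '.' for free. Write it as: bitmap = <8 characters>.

create(a): bitmap=F....... | a=[0]
append(a, 3): bitmap=FFFF.... | a=[0, 1, 2, 3]
create(b): bitmap=FFFFF... | a=[0, 1, 2, 3] b=[4]
unlink(a): bitmap=....F... | b=[4]
create(a): bitmap=F...F... | a=[0] b=[4]
append(a, 1): bitmap=FF..F... | a=[0, 1] b=[4]
create(c): bitmap=FFF.F... | a=[0, 1] b=[4] c=[2]
append(a, 3): bitmap=FFFFFFF. | a=[0, 1, 3, 5, 6] b=[4] c=[2]
append(c, 1): bitmap=FFFFFFFF | a=[0, 1, 3, 5, 6] b=[4] c=[2, 7]

bitmap = FFFFFFFF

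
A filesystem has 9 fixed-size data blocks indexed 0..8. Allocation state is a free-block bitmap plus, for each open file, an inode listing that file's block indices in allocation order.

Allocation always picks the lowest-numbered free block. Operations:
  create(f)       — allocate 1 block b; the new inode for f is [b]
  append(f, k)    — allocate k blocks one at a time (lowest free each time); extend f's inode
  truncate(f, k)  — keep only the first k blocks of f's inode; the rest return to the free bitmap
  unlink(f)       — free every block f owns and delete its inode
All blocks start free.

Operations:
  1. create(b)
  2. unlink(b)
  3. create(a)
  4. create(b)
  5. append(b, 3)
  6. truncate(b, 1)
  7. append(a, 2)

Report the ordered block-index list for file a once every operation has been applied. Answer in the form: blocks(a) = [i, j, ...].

blocks(a) = [0, 2, 3]

after create(b) → b:[0]  free=[F........]
after unlink(b) →   free=[.........]
after create(a) → a:[0]  free=[F........]
after create(b) → a:[0], b:[1]  free=[FF.......]
after append(b, 3) → a:[0], b:[1, 2, 3, 4]  free=[FFFFF....]
after truncate(b, 1) → a:[0], b:[1]  free=[FF.......]
after append(a, 2) → a:[0, 2, 3], b:[1]  free=[FFFF.....]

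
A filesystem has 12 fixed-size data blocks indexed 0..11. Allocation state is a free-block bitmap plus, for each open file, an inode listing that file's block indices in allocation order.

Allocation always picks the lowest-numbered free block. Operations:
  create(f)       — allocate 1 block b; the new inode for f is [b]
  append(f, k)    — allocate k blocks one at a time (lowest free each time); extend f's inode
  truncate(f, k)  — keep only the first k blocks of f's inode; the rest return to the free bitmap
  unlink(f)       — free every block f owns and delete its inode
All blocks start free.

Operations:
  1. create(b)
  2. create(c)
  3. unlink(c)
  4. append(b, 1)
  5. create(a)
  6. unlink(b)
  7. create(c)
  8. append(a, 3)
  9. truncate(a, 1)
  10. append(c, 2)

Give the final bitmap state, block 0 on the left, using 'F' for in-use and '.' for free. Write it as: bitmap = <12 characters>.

bitmap = FFFF........

create(b): bitmap=F........... | b=[0]
create(c): bitmap=FF.......... | b=[0] c=[1]
unlink(c): bitmap=F........... | b=[0]
append(b, 1): bitmap=FF.......... | b=[0, 1]
create(a): bitmap=FFF......... | a=[2] b=[0, 1]
unlink(b): bitmap=..F......... | a=[2]
create(c): bitmap=F.F......... | a=[2] c=[0]
append(a, 3): bitmap=FFFFF....... | a=[2, 1, 3, 4] c=[0]
truncate(a, 1): bitmap=F.F......... | a=[2] c=[0]
append(c, 2): bitmap=FFFF........ | a=[2] c=[0, 1, 3]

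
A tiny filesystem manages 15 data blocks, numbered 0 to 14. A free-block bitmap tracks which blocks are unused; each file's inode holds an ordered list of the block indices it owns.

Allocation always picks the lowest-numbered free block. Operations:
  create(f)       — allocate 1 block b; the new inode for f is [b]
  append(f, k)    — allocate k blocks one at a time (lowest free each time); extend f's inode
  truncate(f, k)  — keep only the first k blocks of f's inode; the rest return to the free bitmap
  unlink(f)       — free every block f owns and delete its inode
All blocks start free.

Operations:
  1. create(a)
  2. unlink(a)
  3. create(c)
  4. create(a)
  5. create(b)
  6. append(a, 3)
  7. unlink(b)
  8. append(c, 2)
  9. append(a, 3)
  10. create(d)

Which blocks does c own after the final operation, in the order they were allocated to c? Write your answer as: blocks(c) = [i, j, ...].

[1] create(a) — a=0 (map F..............)
[2] unlink(a) —  (map ...............)
[3] create(c) — c=0 (map F..............)
[4] create(a) — a=1 c=0 (map FF.............)
[5] create(b) — a=1 b=2 c=0 (map FFF............)
[6] append(a, 3) — a=1,3,4,5 b=2 c=0 (map FFFFFF.........)
[7] unlink(b) — a=1,3,4,5 c=0 (map FF.FFF.........)
[8] append(c, 2) — a=1,3,4,5 c=0,2,6 (map FFFFFFF........)
[9] append(a, 3) — a=1,3,4,5,7,8,9 c=0,2,6 (map FFFFFFFFFF.....)
[10] create(d) — a=1,3,4,5,7,8,9 c=0,2,6 d=10 (map FFFFFFFFFFF....)

blocks(c) = [0, 2, 6]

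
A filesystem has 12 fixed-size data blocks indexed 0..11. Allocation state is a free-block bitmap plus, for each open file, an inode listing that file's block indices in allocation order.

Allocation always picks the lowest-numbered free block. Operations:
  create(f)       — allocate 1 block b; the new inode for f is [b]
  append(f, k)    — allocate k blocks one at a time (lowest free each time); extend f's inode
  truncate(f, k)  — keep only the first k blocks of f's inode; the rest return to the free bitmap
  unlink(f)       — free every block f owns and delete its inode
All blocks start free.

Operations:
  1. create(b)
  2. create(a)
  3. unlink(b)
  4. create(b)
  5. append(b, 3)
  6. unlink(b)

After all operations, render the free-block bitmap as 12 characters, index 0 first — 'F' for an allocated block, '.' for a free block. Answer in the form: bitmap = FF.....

bitmap = .F..........

after create(b) → b:[0]  free=[F...........]
after create(a) → a:[1], b:[0]  free=[FF..........]
after unlink(b) → a:[1]  free=[.F..........]
after create(b) → a:[1], b:[0]  free=[FF..........]
after append(b, 3) → a:[1], b:[0, 2, 3, 4]  free=[FFFFF.......]
after unlink(b) → a:[1]  free=[.F..........]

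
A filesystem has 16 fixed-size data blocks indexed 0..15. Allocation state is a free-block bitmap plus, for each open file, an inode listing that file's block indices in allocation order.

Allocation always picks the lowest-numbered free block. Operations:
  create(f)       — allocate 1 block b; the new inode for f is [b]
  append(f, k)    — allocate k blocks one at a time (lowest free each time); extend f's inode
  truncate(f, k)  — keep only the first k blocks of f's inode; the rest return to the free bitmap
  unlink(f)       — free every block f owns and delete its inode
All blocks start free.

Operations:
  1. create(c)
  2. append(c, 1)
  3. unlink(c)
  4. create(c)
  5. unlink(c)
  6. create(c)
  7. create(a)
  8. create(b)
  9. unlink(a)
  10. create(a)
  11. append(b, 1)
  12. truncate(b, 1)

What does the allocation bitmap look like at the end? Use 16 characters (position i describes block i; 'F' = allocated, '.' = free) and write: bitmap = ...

[1] create(c) — c=0 (map F...............)
[2] append(c, 1) — c=0,1 (map FF..............)
[3] unlink(c) —  (map ................)
[4] create(c) — c=0 (map F...............)
[5] unlink(c) —  (map ................)
[6] create(c) — c=0 (map F...............)
[7] create(a) — a=1 c=0 (map FF..............)
[8] create(b) — a=1 b=2 c=0 (map FFF.............)
[9] unlink(a) — b=2 c=0 (map F.F.............)
[10] create(a) — a=1 b=2 c=0 (map FFF.............)
[11] append(b, 1) — a=1 b=2,3 c=0 (map FFFF............)
[12] truncate(b, 1) — a=1 b=2 c=0 (map FFF.............)

bitmap = FFF.............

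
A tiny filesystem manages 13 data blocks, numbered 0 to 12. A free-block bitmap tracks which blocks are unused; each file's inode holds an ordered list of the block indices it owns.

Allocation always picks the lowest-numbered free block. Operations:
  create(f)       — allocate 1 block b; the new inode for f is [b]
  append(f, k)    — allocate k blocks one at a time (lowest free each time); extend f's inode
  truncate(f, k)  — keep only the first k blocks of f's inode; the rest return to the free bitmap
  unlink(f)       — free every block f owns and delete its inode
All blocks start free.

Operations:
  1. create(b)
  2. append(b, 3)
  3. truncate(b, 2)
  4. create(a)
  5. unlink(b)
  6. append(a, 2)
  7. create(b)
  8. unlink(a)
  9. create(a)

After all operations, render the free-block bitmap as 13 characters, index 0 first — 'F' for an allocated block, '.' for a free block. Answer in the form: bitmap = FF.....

[1] create(b) — b=0 (map F............)
[2] append(b, 3) — b=0,1,2,3 (map FFFF.........)
[3] truncate(b, 2) — b=0,1 (map FF...........)
[4] create(a) — a=2 b=0,1 (map FFF..........)
[5] unlink(b) — a=2 (map ..F..........)
[6] append(a, 2) — a=2,0,1 (map FFF..........)
[7] create(b) — a=2,0,1 b=3 (map FFFF.........)
[8] unlink(a) — b=3 (map ...F.........)
[9] create(a) — a=0 b=3 (map F..F.........)

bitmap = F..F.........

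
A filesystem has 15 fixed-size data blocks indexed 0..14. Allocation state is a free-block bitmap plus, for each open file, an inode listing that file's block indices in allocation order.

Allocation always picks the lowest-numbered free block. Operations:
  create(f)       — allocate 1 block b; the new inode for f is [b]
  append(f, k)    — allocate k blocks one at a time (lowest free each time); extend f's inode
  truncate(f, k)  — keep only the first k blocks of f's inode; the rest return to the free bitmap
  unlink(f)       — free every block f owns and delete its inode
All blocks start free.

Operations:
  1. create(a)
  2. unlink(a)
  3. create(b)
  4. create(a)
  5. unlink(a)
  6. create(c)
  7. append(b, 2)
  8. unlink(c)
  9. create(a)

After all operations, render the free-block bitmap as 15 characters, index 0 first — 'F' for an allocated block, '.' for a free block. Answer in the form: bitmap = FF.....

after create(a) → a:[0]  free=[F..............]
after unlink(a) →   free=[...............]
after create(b) → b:[0]  free=[F..............]
after create(a) → a:[1], b:[0]  free=[FF.............]
after unlink(a) → b:[0]  free=[F..............]
after create(c) → b:[0], c:[1]  free=[FF.............]
after append(b, 2) → b:[0, 2, 3], c:[1]  free=[FFFF...........]
after unlink(c) → b:[0, 2, 3]  free=[F.FF...........]
after create(a) → a:[1], b:[0, 2, 3]  free=[FFFF...........]

bitmap = FFFF...........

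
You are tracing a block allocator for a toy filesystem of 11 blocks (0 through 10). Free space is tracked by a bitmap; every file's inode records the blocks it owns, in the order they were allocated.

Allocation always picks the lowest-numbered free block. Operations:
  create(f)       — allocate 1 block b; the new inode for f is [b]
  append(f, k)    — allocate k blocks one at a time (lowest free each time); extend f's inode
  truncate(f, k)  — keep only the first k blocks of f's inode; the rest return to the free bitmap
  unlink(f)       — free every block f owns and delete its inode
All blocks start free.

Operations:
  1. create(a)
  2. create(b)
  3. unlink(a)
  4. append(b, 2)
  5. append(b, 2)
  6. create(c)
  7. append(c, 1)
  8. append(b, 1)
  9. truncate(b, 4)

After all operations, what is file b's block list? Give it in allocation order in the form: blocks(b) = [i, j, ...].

create(a): bitmap=F.......... | a=[0]
create(b): bitmap=FF......... | a=[0] b=[1]
unlink(a): bitmap=.F......... | b=[1]
append(b, 2): bitmap=FFF........ | b=[1, 0, 2]
append(b, 2): bitmap=FFFFF...... | b=[1, 0, 2, 3, 4]
create(c): bitmap=FFFFFF..... | b=[1, 0, 2, 3, 4] c=[5]
append(c, 1): bitmap=FFFFFFF.... | b=[1, 0, 2, 3, 4] c=[5, 6]
append(b, 1): bitmap=FFFFFFFF... | b=[1, 0, 2, 3, 4, 7] c=[5, 6]
truncate(b, 4): bitmap=FFFF.FF.... | b=[1, 0, 2, 3] c=[5, 6]

blocks(b) = [1, 0, 2, 3]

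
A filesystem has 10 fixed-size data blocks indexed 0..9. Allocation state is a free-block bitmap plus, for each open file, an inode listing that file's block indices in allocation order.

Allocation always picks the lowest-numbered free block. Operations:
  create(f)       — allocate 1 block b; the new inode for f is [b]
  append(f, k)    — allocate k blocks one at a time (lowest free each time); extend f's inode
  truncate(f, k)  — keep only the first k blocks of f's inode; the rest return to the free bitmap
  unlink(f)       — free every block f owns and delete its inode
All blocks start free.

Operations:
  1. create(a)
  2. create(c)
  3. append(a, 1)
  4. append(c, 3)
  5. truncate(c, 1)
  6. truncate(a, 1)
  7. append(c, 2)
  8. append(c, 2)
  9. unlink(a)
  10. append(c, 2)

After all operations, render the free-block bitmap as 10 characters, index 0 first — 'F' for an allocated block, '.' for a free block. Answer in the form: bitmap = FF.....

[1] create(a) — a=0 (map F.........)
[2] create(c) — a=0 c=1 (map FF........)
[3] append(a, 1) — a=0,2 c=1 (map FFF.......)
[4] append(c, 3) — a=0,2 c=1,3,4,5 (map FFFFFF....)
[5] truncate(c, 1) — a=0,2 c=1 (map FFF.......)
[6] truncate(a, 1) — a=0 c=1 (map FF........)
[7] append(c, 2) — a=0 c=1,2,3 (map FFFF......)
[8] append(c, 2) — a=0 c=1,2,3,4,5 (map FFFFFF....)
[9] unlink(a) — c=1,2,3,4,5 (map .FFFFF....)
[10] append(c, 2) — c=1,2,3,4,5,0,6 (map FFFFFFF...)

bitmap = FFFFFFF...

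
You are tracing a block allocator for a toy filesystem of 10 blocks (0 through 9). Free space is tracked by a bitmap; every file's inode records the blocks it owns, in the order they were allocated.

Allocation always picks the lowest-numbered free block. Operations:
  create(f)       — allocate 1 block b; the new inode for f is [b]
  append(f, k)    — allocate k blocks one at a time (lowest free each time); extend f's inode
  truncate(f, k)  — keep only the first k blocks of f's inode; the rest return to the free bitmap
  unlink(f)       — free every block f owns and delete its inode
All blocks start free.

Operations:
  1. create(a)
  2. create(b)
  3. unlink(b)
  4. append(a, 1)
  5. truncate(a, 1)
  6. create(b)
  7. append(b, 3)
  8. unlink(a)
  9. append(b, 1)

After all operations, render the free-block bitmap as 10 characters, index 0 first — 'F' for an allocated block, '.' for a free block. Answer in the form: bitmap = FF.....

create(a): bitmap=F......... | a=[0]
create(b): bitmap=FF........ | a=[0] b=[1]
unlink(b): bitmap=F......... | a=[0]
append(a, 1): bitmap=FF........ | a=[0, 1]
truncate(a, 1): bitmap=F......... | a=[0]
create(b): bitmap=FF........ | a=[0] b=[1]
append(b, 3): bitmap=FFFFF..... | a=[0] b=[1, 2, 3, 4]
unlink(a): bitmap=.FFFF..... | b=[1, 2, 3, 4]
append(b, 1): bitmap=FFFFF..... | b=[1, 2, 3, 4, 0]

bitmap = FFFFF.....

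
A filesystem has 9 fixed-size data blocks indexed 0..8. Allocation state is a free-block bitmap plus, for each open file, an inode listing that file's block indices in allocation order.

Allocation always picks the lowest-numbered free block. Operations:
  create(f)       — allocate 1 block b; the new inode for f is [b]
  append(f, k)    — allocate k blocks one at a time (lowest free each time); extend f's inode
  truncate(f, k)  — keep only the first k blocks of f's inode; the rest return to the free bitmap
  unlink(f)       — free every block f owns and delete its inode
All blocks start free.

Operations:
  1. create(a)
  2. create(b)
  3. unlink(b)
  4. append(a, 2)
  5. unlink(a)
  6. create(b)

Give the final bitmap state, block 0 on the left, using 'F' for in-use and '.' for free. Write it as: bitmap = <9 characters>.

bitmap = F........

after create(a) → a:[0]  free=[F........]
after create(b) → a:[0], b:[1]  free=[FF.......]
after unlink(b) → a:[0]  free=[F........]
after append(a, 2) → a:[0, 1, 2]  free=[FFF......]
after unlink(a) →   free=[.........]
after create(b) → b:[0]  free=[F........]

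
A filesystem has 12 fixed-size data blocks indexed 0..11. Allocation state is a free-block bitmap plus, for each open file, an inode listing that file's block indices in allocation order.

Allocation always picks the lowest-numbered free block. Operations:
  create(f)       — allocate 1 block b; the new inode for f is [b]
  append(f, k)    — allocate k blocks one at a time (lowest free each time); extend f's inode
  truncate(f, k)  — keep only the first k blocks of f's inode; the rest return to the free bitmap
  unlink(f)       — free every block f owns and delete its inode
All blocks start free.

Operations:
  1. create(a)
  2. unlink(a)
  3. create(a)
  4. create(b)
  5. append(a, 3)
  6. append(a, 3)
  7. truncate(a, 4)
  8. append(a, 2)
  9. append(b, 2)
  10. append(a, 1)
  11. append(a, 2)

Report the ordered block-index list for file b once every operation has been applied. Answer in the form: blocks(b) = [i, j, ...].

blocks(b) = [1, 7, 8]

[1] create(a) — a=0 (map F...........)
[2] unlink(a) —  (map ............)
[3] create(a) — a=0 (map F...........)
[4] create(b) — a=0 b=1 (map FF..........)
[5] append(a, 3) — a=0,2,3,4 b=1 (map FFFFF.......)
[6] append(a, 3) — a=0,2,3,4,5,6,7 b=1 (map FFFFFFFF....)
[7] truncate(a, 4) — a=0,2,3,4 b=1 (map FFFFF.......)
[8] append(a, 2) — a=0,2,3,4,5,6 b=1 (map FFFFFFF.....)
[9] append(b, 2) — a=0,2,3,4,5,6 b=1,7,8 (map FFFFFFFFF...)
[10] append(a, 1) — a=0,2,3,4,5,6,9 b=1,7,8 (map FFFFFFFFFF..)
[11] append(a, 2) — a=0,2,3,4,5,6,9,10,11 b=1,7,8 (map FFFFFFFFFFFF)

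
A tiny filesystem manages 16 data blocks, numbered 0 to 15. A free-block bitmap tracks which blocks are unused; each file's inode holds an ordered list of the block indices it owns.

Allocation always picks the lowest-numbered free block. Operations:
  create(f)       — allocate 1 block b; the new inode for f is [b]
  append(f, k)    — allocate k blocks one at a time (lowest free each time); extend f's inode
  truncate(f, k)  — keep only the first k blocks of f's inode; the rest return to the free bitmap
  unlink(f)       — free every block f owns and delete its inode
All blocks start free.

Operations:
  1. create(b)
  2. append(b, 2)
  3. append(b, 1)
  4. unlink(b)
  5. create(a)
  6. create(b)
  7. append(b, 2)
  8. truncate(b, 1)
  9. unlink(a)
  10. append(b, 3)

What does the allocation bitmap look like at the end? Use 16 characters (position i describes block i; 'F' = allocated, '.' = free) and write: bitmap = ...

bitmap = FFFF............

after create(b) → b:[0]  free=[F...............]
after append(b, 2) → b:[0, 1, 2]  free=[FFF.............]
after append(b, 1) → b:[0, 1, 2, 3]  free=[FFFF............]
after unlink(b) →   free=[................]
after create(a) → a:[0]  free=[F...............]
after create(b) → a:[0], b:[1]  free=[FF..............]
after append(b, 2) → a:[0], b:[1, 2, 3]  free=[FFFF............]
after truncate(b, 1) → a:[0], b:[1]  free=[FF..............]
after unlink(a) → b:[1]  free=[.F..............]
after append(b, 3) → b:[1, 0, 2, 3]  free=[FFFF............]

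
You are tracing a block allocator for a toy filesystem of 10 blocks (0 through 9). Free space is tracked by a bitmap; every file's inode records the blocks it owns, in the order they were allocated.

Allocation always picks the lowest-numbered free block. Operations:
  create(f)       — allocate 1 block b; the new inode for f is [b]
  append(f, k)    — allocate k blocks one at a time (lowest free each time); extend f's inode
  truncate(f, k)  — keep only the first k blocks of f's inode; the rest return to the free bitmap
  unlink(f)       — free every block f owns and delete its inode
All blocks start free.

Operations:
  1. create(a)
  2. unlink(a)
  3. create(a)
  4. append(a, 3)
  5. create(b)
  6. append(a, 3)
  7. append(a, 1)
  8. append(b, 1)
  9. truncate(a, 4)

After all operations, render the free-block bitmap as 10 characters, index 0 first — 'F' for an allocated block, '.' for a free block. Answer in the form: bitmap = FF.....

[1] create(a) — a=0 (map F.........)
[2] unlink(a) —  (map ..........)
[3] create(a) — a=0 (map F.........)
[4] append(a, 3) — a=0,1,2,3 (map FFFF......)
[5] create(b) — a=0,1,2,3 b=4 (map FFFFF.....)
[6] append(a, 3) — a=0,1,2,3,5,6,7 b=4 (map FFFFFFFF..)
[7] append(a, 1) — a=0,1,2,3,5,6,7,8 b=4 (map FFFFFFFFF.)
[8] append(b, 1) — a=0,1,2,3,5,6,7,8 b=4,9 (map FFFFFFFFFF)
[9] truncate(a, 4) — a=0,1,2,3 b=4,9 (map FFFFF....F)

bitmap = FFFFF....F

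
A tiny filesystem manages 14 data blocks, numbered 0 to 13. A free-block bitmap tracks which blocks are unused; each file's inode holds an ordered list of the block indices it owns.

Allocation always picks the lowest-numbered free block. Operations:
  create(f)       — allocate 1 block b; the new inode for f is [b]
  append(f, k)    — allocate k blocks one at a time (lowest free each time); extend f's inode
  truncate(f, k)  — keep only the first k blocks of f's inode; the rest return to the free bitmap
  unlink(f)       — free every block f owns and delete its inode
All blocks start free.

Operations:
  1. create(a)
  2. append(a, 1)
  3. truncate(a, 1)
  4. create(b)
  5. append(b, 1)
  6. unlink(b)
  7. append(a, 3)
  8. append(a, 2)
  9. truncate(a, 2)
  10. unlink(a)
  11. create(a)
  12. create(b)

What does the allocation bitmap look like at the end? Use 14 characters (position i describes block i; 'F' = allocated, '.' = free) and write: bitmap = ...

bitmap = FF............

create(a): bitmap=F............. | a=[0]
append(a, 1): bitmap=FF............ | a=[0, 1]
truncate(a, 1): bitmap=F............. | a=[0]
create(b): bitmap=FF............ | a=[0] b=[1]
append(b, 1): bitmap=FFF........... | a=[0] b=[1, 2]
unlink(b): bitmap=F............. | a=[0]
append(a, 3): bitmap=FFFF.......... | a=[0, 1, 2, 3]
append(a, 2): bitmap=FFFFFF........ | a=[0, 1, 2, 3, 4, 5]
truncate(a, 2): bitmap=FF............ | a=[0, 1]
unlink(a): bitmap=.............. | 
create(a): bitmap=F............. | a=[0]
create(b): bitmap=FF............ | a=[0] b=[1]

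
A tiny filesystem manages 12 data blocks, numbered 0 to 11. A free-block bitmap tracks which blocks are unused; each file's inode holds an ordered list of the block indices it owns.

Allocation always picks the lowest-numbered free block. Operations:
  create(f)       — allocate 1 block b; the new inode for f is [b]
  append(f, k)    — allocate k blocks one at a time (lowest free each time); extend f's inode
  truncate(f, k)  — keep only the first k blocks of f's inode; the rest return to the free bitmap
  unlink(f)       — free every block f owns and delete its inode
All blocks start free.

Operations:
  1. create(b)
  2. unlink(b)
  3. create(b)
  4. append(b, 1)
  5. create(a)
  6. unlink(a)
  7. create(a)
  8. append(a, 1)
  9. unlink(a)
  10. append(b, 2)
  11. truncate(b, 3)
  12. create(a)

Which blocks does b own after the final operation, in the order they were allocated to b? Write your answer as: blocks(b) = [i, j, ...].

blocks(b) = [0, 1, 2]

create(b): bitmap=F........... | b=[0]
unlink(b): bitmap=............ | 
create(b): bitmap=F........... | b=[0]
append(b, 1): bitmap=FF.......... | b=[0, 1]
create(a): bitmap=FFF......... | a=[2] b=[0, 1]
unlink(a): bitmap=FF.......... | b=[0, 1]
create(a): bitmap=FFF......... | a=[2] b=[0, 1]
append(a, 1): bitmap=FFFF........ | a=[2, 3] b=[0, 1]
unlink(a): bitmap=FF.......... | b=[0, 1]
append(b, 2): bitmap=FFFF........ | b=[0, 1, 2, 3]
truncate(b, 3): bitmap=FFF......... | b=[0, 1, 2]
create(a): bitmap=FFFF........ | a=[3] b=[0, 1, 2]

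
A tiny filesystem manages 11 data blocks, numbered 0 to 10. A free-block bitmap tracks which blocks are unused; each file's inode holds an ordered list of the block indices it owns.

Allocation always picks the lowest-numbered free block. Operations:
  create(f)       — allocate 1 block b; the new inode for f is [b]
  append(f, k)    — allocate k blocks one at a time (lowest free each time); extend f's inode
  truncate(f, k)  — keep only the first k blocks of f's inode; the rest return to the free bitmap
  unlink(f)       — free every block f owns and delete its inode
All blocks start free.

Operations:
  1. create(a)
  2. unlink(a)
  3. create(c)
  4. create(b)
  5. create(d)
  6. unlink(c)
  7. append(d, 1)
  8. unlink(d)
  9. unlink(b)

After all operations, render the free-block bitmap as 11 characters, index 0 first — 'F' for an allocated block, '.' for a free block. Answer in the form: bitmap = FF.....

bitmap = ...........

create(a): bitmap=F.......... | a=[0]
unlink(a): bitmap=........... | 
create(c): bitmap=F.......... | c=[0]
create(b): bitmap=FF......... | b=[1] c=[0]
create(d): bitmap=FFF........ | b=[1] c=[0] d=[2]
unlink(c): bitmap=.FF........ | b=[1] d=[2]
append(d, 1): bitmap=FFF........ | b=[1] d=[2, 0]
unlink(d): bitmap=.F......... | b=[1]
unlink(b): bitmap=........... | 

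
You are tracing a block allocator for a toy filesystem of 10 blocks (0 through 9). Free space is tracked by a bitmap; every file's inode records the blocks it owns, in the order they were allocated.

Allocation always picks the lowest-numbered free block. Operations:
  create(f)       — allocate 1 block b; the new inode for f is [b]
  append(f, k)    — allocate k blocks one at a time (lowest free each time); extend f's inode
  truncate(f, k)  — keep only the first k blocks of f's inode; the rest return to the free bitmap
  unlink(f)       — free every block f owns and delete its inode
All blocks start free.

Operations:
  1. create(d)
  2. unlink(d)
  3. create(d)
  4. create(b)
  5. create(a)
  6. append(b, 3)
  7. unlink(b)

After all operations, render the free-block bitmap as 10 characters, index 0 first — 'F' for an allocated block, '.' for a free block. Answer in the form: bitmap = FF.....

bitmap = F.F.......

  1. create(d)  ⇒  F.........  {d→[0]}
  2. unlink(d)  ⇒  ..........  {}
  3. create(d)  ⇒  F.........  {d→[0]}
  4. create(b)  ⇒  FF........  {b→[1]; d→[0]}
  5. create(a)  ⇒  FFF.......  {a→[2]; b→[1]; d→[0]}
  6. append(b, 3)  ⇒  FFFFFF....  {a→[2]; b→[1, 3, 4, 5]; d→[0]}
  7. unlink(b)  ⇒  F.F.......  {a→[2]; d→[0]}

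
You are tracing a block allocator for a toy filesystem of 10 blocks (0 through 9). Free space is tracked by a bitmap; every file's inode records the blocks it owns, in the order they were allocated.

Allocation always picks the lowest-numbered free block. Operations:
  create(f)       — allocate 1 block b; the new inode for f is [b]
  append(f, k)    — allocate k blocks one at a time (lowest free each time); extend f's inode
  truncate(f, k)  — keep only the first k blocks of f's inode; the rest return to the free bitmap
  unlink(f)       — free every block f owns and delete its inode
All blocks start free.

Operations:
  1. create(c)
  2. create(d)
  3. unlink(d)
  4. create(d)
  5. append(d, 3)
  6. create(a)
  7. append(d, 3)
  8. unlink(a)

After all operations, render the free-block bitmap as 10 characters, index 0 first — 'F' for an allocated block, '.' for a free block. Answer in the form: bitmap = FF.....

bitmap = FFFFF.FFF.

[1] create(c) — c=0 (map F.........)
[2] create(d) — c=0 d=1 (map FF........)
[3] unlink(d) — c=0 (map F.........)
[4] create(d) — c=0 d=1 (map FF........)
[5] append(d, 3) — c=0 d=1,2,3,4 (map FFFFF.....)
[6] create(a) — a=5 c=0 d=1,2,3,4 (map FFFFFF....)
[7] append(d, 3) — a=5 c=0 d=1,2,3,4,6,7,8 (map FFFFFFFFF.)
[8] unlink(a) — c=0 d=1,2,3,4,6,7,8 (map FFFFF.FFF.)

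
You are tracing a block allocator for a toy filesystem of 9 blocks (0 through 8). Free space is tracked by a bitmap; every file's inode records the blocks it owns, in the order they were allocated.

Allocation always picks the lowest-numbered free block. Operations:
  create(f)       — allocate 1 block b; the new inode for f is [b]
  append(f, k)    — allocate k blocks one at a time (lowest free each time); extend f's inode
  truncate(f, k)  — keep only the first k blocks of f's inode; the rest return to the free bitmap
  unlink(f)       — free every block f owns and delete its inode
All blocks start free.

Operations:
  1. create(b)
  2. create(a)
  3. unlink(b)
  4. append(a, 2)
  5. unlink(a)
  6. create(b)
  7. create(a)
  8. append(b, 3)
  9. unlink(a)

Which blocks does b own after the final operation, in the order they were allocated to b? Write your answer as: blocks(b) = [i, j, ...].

  1. create(b)  ⇒  F........  {b→[0]}
  2. create(a)  ⇒  FF.......  {a→[1]; b→[0]}
  3. unlink(b)  ⇒  .F.......  {a→[1]}
  4. append(a, 2)  ⇒  FFF......  {a→[1, 0, 2]}
  5. unlink(a)  ⇒  .........  {}
  6. create(b)  ⇒  F........  {b→[0]}
  7. create(a)  ⇒  FF.......  {a→[1]; b→[0]}
  8. append(b, 3)  ⇒  FFFFF....  {a→[1]; b→[0, 2, 3, 4]}
  9. unlink(a)  ⇒  F.FFF....  {b→[0, 2, 3, 4]}

blocks(b) = [0, 2, 3, 4]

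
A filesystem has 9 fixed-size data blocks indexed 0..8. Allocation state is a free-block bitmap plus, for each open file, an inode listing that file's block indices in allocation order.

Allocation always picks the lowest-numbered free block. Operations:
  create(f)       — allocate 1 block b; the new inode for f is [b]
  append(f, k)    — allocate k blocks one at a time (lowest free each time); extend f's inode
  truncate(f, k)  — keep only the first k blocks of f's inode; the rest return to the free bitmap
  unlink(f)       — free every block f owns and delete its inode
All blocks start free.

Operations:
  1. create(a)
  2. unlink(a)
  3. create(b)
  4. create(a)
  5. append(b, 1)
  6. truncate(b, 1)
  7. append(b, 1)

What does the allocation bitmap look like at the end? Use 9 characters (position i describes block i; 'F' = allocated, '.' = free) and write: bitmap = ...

  1. create(a)  ⇒  F........  {a→[0]}
  2. unlink(a)  ⇒  .........  {}
  3. create(b)  ⇒  F........  {b→[0]}
  4. create(a)  ⇒  FF.......  {a→[1]; b→[0]}
  5. append(b, 1)  ⇒  FFF......  {a→[1]; b→[0, 2]}
  6. truncate(b, 1)  ⇒  FF.......  {a→[1]; b→[0]}
  7. append(b, 1)  ⇒  FFF......  {a→[1]; b→[0, 2]}

bitmap = FFF......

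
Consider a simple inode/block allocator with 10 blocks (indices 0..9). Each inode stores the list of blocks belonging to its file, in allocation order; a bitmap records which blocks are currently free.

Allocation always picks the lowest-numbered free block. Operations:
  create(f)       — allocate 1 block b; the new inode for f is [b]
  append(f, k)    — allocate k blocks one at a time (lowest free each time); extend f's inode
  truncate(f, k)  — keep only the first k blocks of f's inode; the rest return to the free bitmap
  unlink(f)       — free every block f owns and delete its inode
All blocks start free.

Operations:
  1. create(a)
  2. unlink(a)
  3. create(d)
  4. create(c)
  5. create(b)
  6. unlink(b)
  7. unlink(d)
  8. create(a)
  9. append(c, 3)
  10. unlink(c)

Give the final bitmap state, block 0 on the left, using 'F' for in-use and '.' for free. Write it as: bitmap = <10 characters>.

bitmap = F.........

  1. create(a)  ⇒  F.........  {a→[0]}
  2. unlink(a)  ⇒  ..........  {}
  3. create(d)  ⇒  F.........  {d→[0]}
  4. create(c)  ⇒  FF........  {c→[1]; d→[0]}
  5. create(b)  ⇒  FFF.......  {b→[2]; c→[1]; d→[0]}
  6. unlink(b)  ⇒  FF........  {c→[1]; d→[0]}
  7. unlink(d)  ⇒  .F........  {c→[1]}
  8. create(a)  ⇒  FF........  {a→[0]; c→[1]}
  9. append(c, 3)  ⇒  FFFFF.....  {a→[0]; c→[1, 2, 3, 4]}
  10. unlink(c)  ⇒  F.........  {a→[0]}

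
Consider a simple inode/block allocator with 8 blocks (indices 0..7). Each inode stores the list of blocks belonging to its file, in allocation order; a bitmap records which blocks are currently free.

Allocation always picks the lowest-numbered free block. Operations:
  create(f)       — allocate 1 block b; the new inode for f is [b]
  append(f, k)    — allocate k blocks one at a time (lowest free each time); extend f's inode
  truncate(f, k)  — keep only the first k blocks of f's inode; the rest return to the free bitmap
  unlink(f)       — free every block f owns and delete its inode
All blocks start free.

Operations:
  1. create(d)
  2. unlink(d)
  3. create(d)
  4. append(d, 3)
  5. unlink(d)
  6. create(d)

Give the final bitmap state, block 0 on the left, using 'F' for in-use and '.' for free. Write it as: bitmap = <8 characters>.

bitmap = F.......

[1] create(d) — d=0 (map F.......)
[2] unlink(d) —  (map ........)
[3] create(d) — d=0 (map F.......)
[4] append(d, 3) — d=0,1,2,3 (map FFFF....)
[5] unlink(d) —  (map ........)
[6] create(d) — d=0 (map F.......)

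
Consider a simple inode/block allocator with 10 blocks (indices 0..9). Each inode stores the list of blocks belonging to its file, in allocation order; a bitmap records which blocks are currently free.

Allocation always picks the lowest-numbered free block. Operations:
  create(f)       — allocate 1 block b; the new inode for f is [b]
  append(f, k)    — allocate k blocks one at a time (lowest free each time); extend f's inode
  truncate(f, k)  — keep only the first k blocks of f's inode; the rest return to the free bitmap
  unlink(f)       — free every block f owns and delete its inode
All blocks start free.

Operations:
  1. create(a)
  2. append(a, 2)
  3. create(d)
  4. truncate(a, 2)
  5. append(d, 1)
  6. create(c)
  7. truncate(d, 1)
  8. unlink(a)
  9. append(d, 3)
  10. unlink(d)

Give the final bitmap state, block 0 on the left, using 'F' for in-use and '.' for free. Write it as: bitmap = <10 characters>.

  1. create(a)  ⇒  F.........  {a→[0]}
  2. append(a, 2)  ⇒  FFF.......  {a→[0, 1, 2]}
  3. create(d)  ⇒  FFFF......  {a→[0, 1, 2]; d→[3]}
  4. truncate(a, 2)  ⇒  FF.F......  {a→[0, 1]; d→[3]}
  5. append(d, 1)  ⇒  FFFF......  {a→[0, 1]; d→[3, 2]}
  6. create(c)  ⇒  FFFFF.....  {a→[0, 1]; c→[4]; d→[3, 2]}
  7. truncate(d, 1)  ⇒  FF.FF.....  {a→[0, 1]; c→[4]; d→[3]}
  8. unlink(a)  ⇒  ...FF.....  {c→[4]; d→[3]}
  9. append(d, 3)  ⇒  FFFFF.....  {c→[4]; d→[3, 0, 1, 2]}
  10. unlink(d)  ⇒  ....F.....  {c→[4]}

bitmap = ....F.....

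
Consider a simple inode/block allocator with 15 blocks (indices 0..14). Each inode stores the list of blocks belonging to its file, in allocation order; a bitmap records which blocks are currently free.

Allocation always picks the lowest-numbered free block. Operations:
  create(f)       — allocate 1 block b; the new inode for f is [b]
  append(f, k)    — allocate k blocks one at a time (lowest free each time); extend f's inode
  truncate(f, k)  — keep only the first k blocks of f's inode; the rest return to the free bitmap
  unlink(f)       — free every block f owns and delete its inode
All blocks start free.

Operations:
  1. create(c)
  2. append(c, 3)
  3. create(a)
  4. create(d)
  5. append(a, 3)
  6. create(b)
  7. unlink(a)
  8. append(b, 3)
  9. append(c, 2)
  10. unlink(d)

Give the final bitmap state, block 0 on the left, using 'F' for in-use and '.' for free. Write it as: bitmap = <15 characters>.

bitmap = FFFFF.FFFFF....

after create(c) → c:[0]  free=[F..............]
after append(c, 3) → c:[0, 1, 2, 3]  free=[FFFF...........]
after create(a) → a:[4], c:[0, 1, 2, 3]  free=[FFFFF..........]
after create(d) → a:[4], c:[0, 1, 2, 3], d:[5]  free=[FFFFFF.........]
after append(a, 3) → a:[4, 6, 7, 8], c:[0, 1, 2, 3], d:[5]  free=[FFFFFFFFF......]
after create(b) → a:[4, 6, 7, 8], b:[9], c:[0, 1, 2, 3], d:[5]  free=[FFFFFFFFFF.....]
after unlink(a) → b:[9], c:[0, 1, 2, 3], d:[5]  free=[FFFF.F...F.....]
after append(b, 3) → b:[9, 4, 6, 7], c:[0, 1, 2, 3], d:[5]  free=[FFFFFFFF.F.....]
after append(c, 2) → b:[9, 4, 6, 7], c:[0, 1, 2, 3, 8, 10], d:[5]  free=[FFFFFFFFFFF....]
after unlink(d) → b:[9, 4, 6, 7], c:[0, 1, 2, 3, 8, 10]  free=[FFFFF.FFFFF....]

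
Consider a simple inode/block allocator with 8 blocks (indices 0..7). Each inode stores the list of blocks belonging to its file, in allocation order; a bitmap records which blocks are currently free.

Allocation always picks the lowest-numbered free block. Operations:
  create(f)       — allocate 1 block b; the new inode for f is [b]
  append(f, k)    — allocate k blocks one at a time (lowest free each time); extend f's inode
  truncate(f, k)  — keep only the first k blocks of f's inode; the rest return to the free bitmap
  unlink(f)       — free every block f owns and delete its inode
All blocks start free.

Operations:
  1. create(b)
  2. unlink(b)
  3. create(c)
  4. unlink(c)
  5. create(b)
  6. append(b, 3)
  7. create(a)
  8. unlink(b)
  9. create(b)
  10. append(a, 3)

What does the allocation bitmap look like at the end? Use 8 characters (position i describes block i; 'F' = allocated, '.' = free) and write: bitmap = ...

  1. create(b)  ⇒  F.......  {b→[0]}
  2. unlink(b)  ⇒  ........  {}
  3. create(c)  ⇒  F.......  {c→[0]}
  4. unlink(c)  ⇒  ........  {}
  5. create(b)  ⇒  F.......  {b→[0]}
  6. append(b, 3)  ⇒  FFFF....  {b→[0, 1, 2, 3]}
  7. create(a)  ⇒  FFFFF...  {a→[4]; b→[0, 1, 2, 3]}
  8. unlink(b)  ⇒  ....F...  {a→[4]}
  9. create(b)  ⇒  F...F...  {a→[4]; b→[0]}
  10. append(a, 3)  ⇒  FFFFF...  {a→[4, 1, 2, 3]; b→[0]}

bitmap = FFFFF...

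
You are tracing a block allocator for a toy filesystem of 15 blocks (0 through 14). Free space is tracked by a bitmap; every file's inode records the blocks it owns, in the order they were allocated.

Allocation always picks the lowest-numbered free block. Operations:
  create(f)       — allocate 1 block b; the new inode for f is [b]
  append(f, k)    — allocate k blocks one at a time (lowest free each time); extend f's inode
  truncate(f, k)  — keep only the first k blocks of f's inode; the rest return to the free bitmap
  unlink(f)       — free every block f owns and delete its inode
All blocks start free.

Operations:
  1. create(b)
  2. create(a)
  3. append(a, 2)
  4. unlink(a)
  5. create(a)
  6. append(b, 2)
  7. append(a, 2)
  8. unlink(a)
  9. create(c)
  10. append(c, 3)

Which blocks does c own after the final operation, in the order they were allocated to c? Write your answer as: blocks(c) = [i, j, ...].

after create(b) → b:[0]  free=[F..............]
after create(a) → a:[1], b:[0]  free=[FF.............]
after append(a, 2) → a:[1, 2, 3], b:[0]  free=[FFFF...........]
after unlink(a) → b:[0]  free=[F..............]
after create(a) → a:[1], b:[0]  free=[FF.............]
after append(b, 2) → a:[1], b:[0, 2, 3]  free=[FFFF...........]
after append(a, 2) → a:[1, 4, 5], b:[0, 2, 3]  free=[FFFFFF.........]
after unlink(a) → b:[0, 2, 3]  free=[F.FF...........]
after create(c) → b:[0, 2, 3], c:[1]  free=[FFFF...........]
after append(c, 3) → b:[0, 2, 3], c:[1, 4, 5, 6]  free=[FFFFFFF........]

blocks(c) = [1, 4, 5, 6]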